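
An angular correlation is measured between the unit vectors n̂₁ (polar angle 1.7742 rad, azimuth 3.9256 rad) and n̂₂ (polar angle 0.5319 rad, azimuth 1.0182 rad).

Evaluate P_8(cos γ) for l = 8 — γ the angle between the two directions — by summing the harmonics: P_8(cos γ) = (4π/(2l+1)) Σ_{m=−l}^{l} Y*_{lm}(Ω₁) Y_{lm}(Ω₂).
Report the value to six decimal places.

0.309985

Expand P_8 via completeness: Σ_{m} conj(Y_{8,m}) at Ω₁ times Y_{8,m} at Ω₂ —
  m=-8: (0.43628 - 0.00485j) × (-0.00065 - 0.00216j) = -0.00029 - 0.00094j  (running Σ = -0.00029 - 0.00094j)
  m=-7: (0.25204 - 0.25700j) × (0.01019 - 0.01146j) = -0.00038 - 0.00551j  (running Σ = -0.00067 - 0.00645j)
  m=-6: (0.00108 + 0.12886j) × (0.06399 + 0.01125j) = -0.00138 + 0.00826j  (running Σ = -0.00205 + 0.00181j)
  m=-5: (0.25165 + 0.24818j) × (0.07077 + 0.17790j) = -0.02634 + 0.06233j  (running Σ = -0.02839 + 0.06414j)
  m=-4: (-0.01472 + 0.00008j) × (-0.23445 + 0.31516j) = 0.00342 - 0.00466j  (running Σ = -0.02497 + 0.05949j)
  m=-3: (-0.23390 + 0.23586j) × (-0.50921 - 0.04441j) = 0.12958 - 0.10971j  (running Σ = 0.10461 - 0.05023j)
  m=-2: (0.00010 + 0.03657j) × (-0.11986 - 0.23856j) = 0.00871 - 0.00441j  (running Σ = 0.11332 - 0.05463j)
  m=-1: (-0.22583 - 0.22521j) × (-0.14667 + 0.23784j) = 0.08669 - 0.02068j  (running Σ = 0.20000 - 0.07532j)
  m=0: (-0.05156 + 0.00000j) × (-0.37516 + 0.00000j) = 0.01934 + 0.00000j  (running Σ = 0.21935 - 0.07532j)
  m=1: (0.22583 - 0.22521j) × (0.14667 + 0.23784j) = 0.08669 + 0.02068j  (running Σ = 0.30603 - 0.05463j)
  m=2: (0.00010 - 0.03657j) × (-0.11986 + 0.23856j) = 0.00871 + 0.00441j  (running Σ = 0.31475 - 0.05023j)
  m=3: (0.23390 + 0.23586j) × (0.50921 - 0.04441j) = 0.12958 + 0.10971j  (running Σ = 0.44432 + 0.05949j)
  m=4: (-0.01472 - 0.00008j) × (-0.23445 - 0.31516j) = 0.00342 + 0.00466j  (running Σ = 0.44775 + 0.06414j)
  m=5: (-0.25165 + 0.24818j) × (-0.07077 + 0.17790j) = -0.02634 - 0.06233j  (running Σ = 0.42141 + 0.00181j)
  m=6: (0.00108 - 0.12886j) × (0.06399 - 0.01125j) = -0.00138 - 0.00826j  (running Σ = 0.42003 - 0.00645j)
  m=7: (-0.25204 - 0.25700j) × (-0.01019 - 0.01146j) = -0.00038 + 0.00551j  (running Σ = 0.41965 - 0.00094j)
  m=8: (0.43628 + 0.00485j) × (-0.00065 + 0.00216j) = -0.00029 + 0.00094j  (running Σ = 0.41935 + 0.00000j)
Total Σ_m = 0.41935 + 0.00000j. Multiply by 0.739198: 0.30999 + 0.00000j. P_8(cos γ) = 0.309985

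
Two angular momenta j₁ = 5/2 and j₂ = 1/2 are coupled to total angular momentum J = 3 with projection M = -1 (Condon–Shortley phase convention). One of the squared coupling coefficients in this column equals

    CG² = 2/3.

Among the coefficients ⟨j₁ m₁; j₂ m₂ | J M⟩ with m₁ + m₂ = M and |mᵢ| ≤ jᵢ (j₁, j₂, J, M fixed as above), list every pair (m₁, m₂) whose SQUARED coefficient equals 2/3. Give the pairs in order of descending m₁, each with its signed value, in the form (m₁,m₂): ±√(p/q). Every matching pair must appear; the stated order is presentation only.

(-1/2,-1/2): +√(2/3)

Admissible pairs with m₁+m₂ = M = -1: (-3/2,1/2), (-1/2,-1/2)
  (m₁,m₂)=(-1/2,-1/2): CG² = 2/3, CG = +√(2/3)   ← matches the target
  (m₁,m₂)=(-3/2,1/2): CG² = 1/3, CG = +√(1/3)
Pairs with CG² = 2/3: (-1/2,-1/2): +√(2/3)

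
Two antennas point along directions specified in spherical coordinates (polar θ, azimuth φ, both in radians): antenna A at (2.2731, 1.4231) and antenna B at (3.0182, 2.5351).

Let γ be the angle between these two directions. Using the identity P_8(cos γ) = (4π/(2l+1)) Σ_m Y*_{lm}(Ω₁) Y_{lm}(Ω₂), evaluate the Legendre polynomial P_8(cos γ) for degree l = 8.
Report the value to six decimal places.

Term-by-term m-sum for l=8 (normalisation 4π/17 = 0.739198):
  m=-8: (+0.022551-0.054982i) × (+0.000000-0.000000i) = -0.000000-0.000000i  (running Σ = -0.000000-0.000000i)
  m=-7: (+0.172852+0.102891i) × (-0.000000-0.000001i) = +0.000000-0.000000i  (running Σ = +0.000000-0.000000i)
  m=-6: (-0.247706+0.303439i) × (-0.000016-0.000009i) = +0.000007-0.000003i  (running Σ = +0.000007-0.000003i)
  m=-5: (-0.298726-0.328159i) × (-0.000267+0.000029i) = +0.000089+0.000079i  (running Σ = +0.000096+0.000076i)
  m=-4: (+0.140131-0.093985i) × (-0.002252+0.001958i) = -0.000132+0.000486i  (running Σ = -0.000036+0.000562i)
  m=-3: (-0.113894-0.239999i) × (-0.006055+0.023844i) = +0.006412-0.001262i  (running Σ = +0.006376-0.000701i)
  m=-2: (+0.312748-0.095168i) × (+0.050309+0.134550i) = +0.028539+0.037293i  (running Σ = +0.034915+0.036592i)
  m=-1: (-0.018497-0.124324i) × (+0.435359+0.302013i) = +0.029495-0.059712i  (running Σ = +0.064410-0.023120i)
  m=0: (+0.347405-0.000000i) × (+0.865344+0.000000i) = +0.300625+0.000000i  (running Σ = +0.365035-0.023120i)
  m=1: (+0.018497-0.124324i) × (-0.435359+0.302013i) = +0.029495+0.059712i  (running Σ = +0.394529+0.036592i)
  m=2: (+0.312748+0.095168i) × (+0.050309-0.134550i) = +0.028539-0.037293i  (running Σ = +0.423068-0.000701i)
  m=3: (+0.113894-0.239999i) × (+0.006055+0.023844i) = +0.006412+0.001262i  (running Σ = +0.429480+0.000562i)
  m=4: (+0.140131+0.093985i) × (-0.002252-0.001958i) = -0.000132-0.000486i  (running Σ = +0.429349+0.000076i)
  m=5: (+0.298726-0.328159i) × (+0.000267+0.000029i) = +0.000089-0.000079i  (running Σ = +0.429438-0.000003i)
  m=6: (-0.247706-0.303439i) × (-0.000016+0.000009i) = +0.000007+0.000003i  (running Σ = +0.429445-0.000000i)
  m=7: (-0.172852+0.102891i) × (+0.000000-0.000001i) = +0.000000+0.000000i  (running Σ = +0.429445-0.000000i)
  m=8: (+0.022551+0.054982i) × (+0.000000+0.000000i) = -0.000000+0.000000i  (running Σ = +0.429445-0.000000i)
Total Σ_m = +0.429445-0.000000i. Multiply by 0.739198: +0.317445-0.000000i. P_8(cos γ) = 0.317445

0.317445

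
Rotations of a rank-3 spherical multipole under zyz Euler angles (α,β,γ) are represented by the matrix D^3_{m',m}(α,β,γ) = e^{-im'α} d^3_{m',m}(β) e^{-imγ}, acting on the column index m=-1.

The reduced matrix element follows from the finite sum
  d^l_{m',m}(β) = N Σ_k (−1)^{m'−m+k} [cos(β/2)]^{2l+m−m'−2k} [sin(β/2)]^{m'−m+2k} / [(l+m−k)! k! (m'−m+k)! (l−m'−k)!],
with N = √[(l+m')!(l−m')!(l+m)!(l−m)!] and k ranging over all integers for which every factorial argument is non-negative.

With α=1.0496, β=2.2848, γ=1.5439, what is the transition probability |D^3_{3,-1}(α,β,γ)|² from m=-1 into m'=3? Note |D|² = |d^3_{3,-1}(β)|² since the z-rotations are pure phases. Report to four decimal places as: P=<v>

D^3_{3,-1}(1.0496,2.2848,1.5439) = e^{-i·3·1.0496}·d^3_{3,-1}(2.2848)·e^{-i·-1·1.5439}. Compute d first:
With c≡cos(β/2)=0.415413 and s≡sin(β/2)=0.909633, N=[720·1·2·24]^{1/2}=185.903201
k: max(0,(-1)−(3))=0 … min(3+(-1),3−(3))=0
  k=0: (−1)^4·185.9032/(48)·0.4154^2·0.9096^4 = +0.457583
d^3_{3,-1}(2.2848) = +0.457583
|D^3_{3,-1}|² = |d^3_{3,-1}(β)|² = (+0.457583)² = 0.209382 (the z-rotation phases have unit modulus)

P=0.2094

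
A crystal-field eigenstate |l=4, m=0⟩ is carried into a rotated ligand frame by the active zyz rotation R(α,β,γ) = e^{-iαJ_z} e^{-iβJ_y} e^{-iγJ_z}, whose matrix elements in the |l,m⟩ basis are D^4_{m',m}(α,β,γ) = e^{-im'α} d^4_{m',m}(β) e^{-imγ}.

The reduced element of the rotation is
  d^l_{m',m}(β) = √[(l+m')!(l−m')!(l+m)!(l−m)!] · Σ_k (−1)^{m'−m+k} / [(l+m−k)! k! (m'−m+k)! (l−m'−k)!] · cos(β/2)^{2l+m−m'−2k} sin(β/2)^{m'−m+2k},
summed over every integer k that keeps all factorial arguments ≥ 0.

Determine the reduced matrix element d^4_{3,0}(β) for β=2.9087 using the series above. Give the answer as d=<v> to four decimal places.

d=0.0177

d^4_{3,0}(β=2.9087) via the finite sum:
Half-angle: c=0.116183, s=0.993228. N=√(5040·1·24·24)=1703.830978
k: max(0,(0)−(3))=0 … min(4+(0),4−(3))=1
  k=0: (−1)^3·1703.8310/(144)·0.1162^5·0.9932^3 = -0.000245
  k=1: (−1)^4·1703.8310/(144)·0.1162^3·0.9932^5 = +0.017937
d^4_{3,0}(2.9087) = -0.000245 +0.017937 = +0.017691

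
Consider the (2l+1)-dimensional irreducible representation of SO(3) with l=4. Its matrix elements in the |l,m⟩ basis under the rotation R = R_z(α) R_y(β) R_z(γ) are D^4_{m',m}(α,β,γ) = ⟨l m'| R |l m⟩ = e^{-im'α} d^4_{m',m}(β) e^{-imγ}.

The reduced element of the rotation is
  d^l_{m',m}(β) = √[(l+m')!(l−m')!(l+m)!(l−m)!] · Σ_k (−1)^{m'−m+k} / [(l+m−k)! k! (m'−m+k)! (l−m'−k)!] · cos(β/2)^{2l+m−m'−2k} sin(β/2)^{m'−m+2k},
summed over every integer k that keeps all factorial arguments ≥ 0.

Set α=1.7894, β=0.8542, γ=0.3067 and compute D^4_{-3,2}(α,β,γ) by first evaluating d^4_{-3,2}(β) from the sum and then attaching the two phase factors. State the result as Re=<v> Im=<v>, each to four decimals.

Re=0.0041 Im=-0.0960

Split into d^4_{-3,2}(β=0.8542) × two z-phases.
Half-angle: c=0.910171, s=0.414233. N=√(1·5040·720·2)=2693.993318
The bounds max(0,m−m')=5 and min(l+m,l−m')=6 give 2 terms
  k=5: (−1)^0·2693.9933/(240)·0.9102^3·0.4142^5 = +0.103223
  k=6: (−1)^1·2693.9933/(720)·0.9102^1·0.4142^7 = -0.007127
d^4_{-3,2}(0.8542) = +0.103223 -0.007127 = +0.096096
Attach z-rotation phases: D = e^{-i(-3)(1.7894)}·(+0.096096)·e^{-i(2)(0.3067)} = +0.004074-0.096010i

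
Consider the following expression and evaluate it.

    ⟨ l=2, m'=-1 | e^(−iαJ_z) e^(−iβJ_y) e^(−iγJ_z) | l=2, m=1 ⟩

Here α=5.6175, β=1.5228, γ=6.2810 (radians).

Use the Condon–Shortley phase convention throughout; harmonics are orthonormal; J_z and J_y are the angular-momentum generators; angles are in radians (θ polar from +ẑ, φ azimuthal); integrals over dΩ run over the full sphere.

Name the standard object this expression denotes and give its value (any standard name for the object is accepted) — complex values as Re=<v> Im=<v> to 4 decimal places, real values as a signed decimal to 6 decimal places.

Wigner D-matrix element, Re=0.4110 Im=-0.3213

This is a Wigner D-matrix element — the rotation-matrix element ⟨l m'| R(α,β,γ) |l m⟩ in the angular-momentum basis.
Split into d^2_{-1,1}(β=1.5228) × two z-phases.
c=cos(1.522800/2)=0.723871, s=sin(1.522800/2)=0.689936; N=√[1·6·6·1]=6.000000
k: max(0,(1)−(-1))=2 … min(2+(1),2−(-1))=3
  k=2: (−1)^0·6.0000/(2)·0.7239^2·0.6899^2 = +0.748274
  k=3: (−1)^1·6.0000/(6)·0.7239^0·0.6899^4 = -0.226587
d^2_{-1,1}(1.5228) = +0.748274 -0.226587 = +0.521687
Phases: e^{-i·(-1)·5.6175}=+0.786494-0.617598i, e^{-i·(1)·6.2810}=+0.999998+0.002185i ⇒ D=+0.411007-0.321296i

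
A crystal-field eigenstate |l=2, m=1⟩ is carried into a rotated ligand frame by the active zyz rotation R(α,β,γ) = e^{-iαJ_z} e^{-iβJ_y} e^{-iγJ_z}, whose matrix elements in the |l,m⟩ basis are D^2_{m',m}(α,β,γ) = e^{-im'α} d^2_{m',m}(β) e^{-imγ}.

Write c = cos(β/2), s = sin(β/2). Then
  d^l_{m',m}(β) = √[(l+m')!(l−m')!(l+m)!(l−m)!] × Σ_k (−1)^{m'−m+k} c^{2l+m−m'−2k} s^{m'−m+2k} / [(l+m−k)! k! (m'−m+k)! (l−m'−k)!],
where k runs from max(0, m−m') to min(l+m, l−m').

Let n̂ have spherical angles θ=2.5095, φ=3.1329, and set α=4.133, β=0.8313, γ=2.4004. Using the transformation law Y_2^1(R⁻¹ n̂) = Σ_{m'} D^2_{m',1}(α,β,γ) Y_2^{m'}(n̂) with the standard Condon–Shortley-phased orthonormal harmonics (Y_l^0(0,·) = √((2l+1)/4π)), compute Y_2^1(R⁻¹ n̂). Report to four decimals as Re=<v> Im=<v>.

Need the full column D^2_{m',1} for m'=−2..2 at α=4.1330, β=0.8313, γ=2.4004.
cos(β/2)=0.914854, sin(β/2)=0.403785
d^2_{-2,1}: single k=3 term ⇒ +0.120457;  D = +0.110106-0.048852i
d^2_{-1,1}: k∈[2..3] ⇒ +0.409378 -0.026583 = +0.382795;  D = -0.061668+0.377795i
d^2_{0,1}: k∈[1..2] ⇒ +0.757323 -0.147529 = +0.609794;  D = -0.449823-0.411713i
d^2_{1,1}: k∈[0..1] ⇒ +0.700499 -0.409378 = +0.291121;  D = +0.282055-0.072085i
d^2_{2,1}: single k=0 term ⇒ -0.618351;  D = +0.199889-0.585152i
Y_2^{m'}(θ=2.5095,φ=3.1329) and Σ D·Y over m':
  (+0.1101-0.0489i)·(+0.1348+0.0023i)  (-0.0617+0.3778i)·(+0.3682+0.0032i)  (-0.4498-0.4117i)·(+0.3005+0.0000i)  (+0.2821-0.0721i)·(-0.3682+0.0032i)  (+0.1999-0.5852i)·(+0.1348-0.0023i)
Y_2^1(R⁻¹ n̂) = -0.222182-0.043031i

Re=-0.2222 Im=-0.0430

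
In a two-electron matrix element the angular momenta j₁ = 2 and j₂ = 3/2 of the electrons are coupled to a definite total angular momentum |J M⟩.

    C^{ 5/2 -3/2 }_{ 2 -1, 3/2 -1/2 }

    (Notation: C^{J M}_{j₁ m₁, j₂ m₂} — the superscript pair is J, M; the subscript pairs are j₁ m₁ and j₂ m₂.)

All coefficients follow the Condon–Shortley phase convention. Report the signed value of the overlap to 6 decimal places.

j₁+j₂−J=1  J+j₁−j₂=3  J−j₁+j₂=2  j₁+j₂+J+1=7
(j₁±m₁, j₂±m₂, J±M) = (1,3,1,2,1,4)
P² = 144/35
sum k=0..1:
  [0] +1/6 = 1/6
  [1] −1/4 = -1/4
S = -1/12
C² = P²·S² = 1/35 ; C = -0.169031

-0.169031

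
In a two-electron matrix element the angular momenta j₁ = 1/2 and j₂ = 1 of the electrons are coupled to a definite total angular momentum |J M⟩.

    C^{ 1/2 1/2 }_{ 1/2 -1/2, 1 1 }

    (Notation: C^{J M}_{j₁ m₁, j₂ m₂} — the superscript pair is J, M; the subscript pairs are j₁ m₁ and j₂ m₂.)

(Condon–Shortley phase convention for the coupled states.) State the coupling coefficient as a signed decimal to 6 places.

triangle: 1!×0!×1!/3! = 1/6
(j±m)!: 0!×1!×2!×0!×1!×0! = 2
prefactor² = (2J+1)×Δ×N² = 2/3
  k=1: −1/(1!×0!×0!×1!×0!×0!) = -1
Σ = -1  ⇒  CG² = 2/3×(-1)² = 2/3
CG = −√(2/3) = -0.816497

−√(2/3) = -0.816497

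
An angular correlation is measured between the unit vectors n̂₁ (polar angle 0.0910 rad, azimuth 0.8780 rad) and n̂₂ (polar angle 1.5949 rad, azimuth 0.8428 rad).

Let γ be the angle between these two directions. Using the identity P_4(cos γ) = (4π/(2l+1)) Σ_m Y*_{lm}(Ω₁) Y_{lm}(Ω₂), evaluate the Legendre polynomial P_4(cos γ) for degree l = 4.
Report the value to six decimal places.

Summing Y*_{l m}(θ₁,φ₁)·Y_{l m}(θ₂,φ₂) over m ∈ [−4, 4]; prefactor 4π/(2·4+1) = 1.396263:
  m=-4: (-0.000028-0.000011i) × (-0.430418+0.100601i) = +0.000013+0.000002i  (running Σ = +0.000013+0.000002i)
  m=-3: (-0.000817+0.000455i) × (+0.024649+0.017345i) = -0.000028-0.000003i  (running Σ = -0.000015-0.000001i)
  m=-2: (-0.003023+0.016135i) × (+0.038142+0.330778i) = -0.005452-0.000384i  (running Σ = -0.005467-0.000386i)
  m=-1: (+0.107798+0.129870i) × (+0.022722-0.025493i) = +0.005760+0.000203i  (running Σ = +0.000293-0.000183i)
  m=0: (+0.811593-0.000000i) × (+0.315514+0.000000i) = +0.256069+0.000000i  (running Σ = +0.256362-0.000183i)
  m=1: (-0.107798+0.129870i) × (-0.022722-0.025493i) = +0.005760-0.000203i  (running Σ = +0.262123-0.000386i)
  m=2: (-0.003023-0.016135i) × (+0.038142-0.330778i) = -0.005452+0.000384i  (running Σ = +0.256670-0.000001i)
  m=3: (+0.000817+0.000455i) × (-0.024649+0.017345i) = -0.000028+0.000003i  (running Σ = +0.256642+0.000002i)
  m=4: (-0.000028+0.000011i) × (-0.430418-0.100601i) = +0.000013-0.000002i  (running Σ = +0.256655-0.000000i)
Total Σ_m = +0.256655-0.000000i. Multiply by 1.396263: +0.358359-0.000000i. P_4(cos γ) = 0.358359

0.358359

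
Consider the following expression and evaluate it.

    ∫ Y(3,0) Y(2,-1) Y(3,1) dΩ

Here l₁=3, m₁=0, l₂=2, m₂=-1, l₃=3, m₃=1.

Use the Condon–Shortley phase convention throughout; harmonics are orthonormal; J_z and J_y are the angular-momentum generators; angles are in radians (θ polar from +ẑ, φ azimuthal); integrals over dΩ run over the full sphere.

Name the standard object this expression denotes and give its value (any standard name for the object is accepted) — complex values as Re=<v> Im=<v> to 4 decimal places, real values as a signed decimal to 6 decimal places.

This is a Gaunt coefficient — the integral of a triple product of spherical harmonics over the sphere.
m-sum 0 ✓  L=8 even ✓  1≤3≤5 ✓
Π(2lᵢ+1) = 7×5×7 = 245
triangle coeff Δ(3,2,3) = 1/3780
Σ_t [0,2]: t=0:+1/24 t=1:−1/4 t=2:+1/24 = -1/6
(3j)²=4/105 [(3 2 3; 0 0 0)], sign=+1
Σ_t [0,1]: t=0:+1/12 t=1:−1/8 = -1/24
(3j)²=1/210 [(3 2 3; 0 -1 1)], sign=-1
⇒ 4πI² = 2/45
I = (-1)√(2/45/(4π)) = -0.05947080

Gaunt coefficient, -0.059471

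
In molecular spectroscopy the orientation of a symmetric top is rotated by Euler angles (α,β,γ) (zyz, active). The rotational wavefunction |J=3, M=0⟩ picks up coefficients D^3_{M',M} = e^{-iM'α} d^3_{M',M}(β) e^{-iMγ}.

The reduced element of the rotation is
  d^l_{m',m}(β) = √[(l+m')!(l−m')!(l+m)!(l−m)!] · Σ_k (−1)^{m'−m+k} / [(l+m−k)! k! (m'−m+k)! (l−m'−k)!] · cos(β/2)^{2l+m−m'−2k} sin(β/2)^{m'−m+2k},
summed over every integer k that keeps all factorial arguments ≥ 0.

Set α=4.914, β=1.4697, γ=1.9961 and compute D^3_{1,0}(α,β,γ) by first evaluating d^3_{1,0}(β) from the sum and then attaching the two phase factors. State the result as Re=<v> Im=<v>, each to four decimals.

D^3_{1,0}(4.9140,1.4697,1.9961) = e^{-i·1·4.9140}·d^3_{1,0}(1.4697)·e^{-i·0·1.9961}. Compute d first:
With c≡cos(β/2)=0.741931 and s≡sin(β/2)=0.670476, N=[24·2·6·6]^{1/2}=41.569219
k: max(0,(0)−(1))=0 … min(3+(0),3−(1))=2
  k=0: (−1)^1·41.5692/(12)·0.7419^5·0.6705^1 = -0.522146
  k=1: (−1)^2·41.5692/(4)·0.7419^3·0.6705^3 = +1.279241
  k=2: (−1)^3·41.5692/(12)·0.7419^1·0.6705^5 = -0.348233
d^3_{1,0}(1.4697) = -0.522146 +1.279241 -0.348233 = +0.408862
D = (+0.200248+0.979745i)·(+0.408862)·(+1.000000+0.000000i) = +0.081874+0.400580i

Re=0.0819 Im=0.4006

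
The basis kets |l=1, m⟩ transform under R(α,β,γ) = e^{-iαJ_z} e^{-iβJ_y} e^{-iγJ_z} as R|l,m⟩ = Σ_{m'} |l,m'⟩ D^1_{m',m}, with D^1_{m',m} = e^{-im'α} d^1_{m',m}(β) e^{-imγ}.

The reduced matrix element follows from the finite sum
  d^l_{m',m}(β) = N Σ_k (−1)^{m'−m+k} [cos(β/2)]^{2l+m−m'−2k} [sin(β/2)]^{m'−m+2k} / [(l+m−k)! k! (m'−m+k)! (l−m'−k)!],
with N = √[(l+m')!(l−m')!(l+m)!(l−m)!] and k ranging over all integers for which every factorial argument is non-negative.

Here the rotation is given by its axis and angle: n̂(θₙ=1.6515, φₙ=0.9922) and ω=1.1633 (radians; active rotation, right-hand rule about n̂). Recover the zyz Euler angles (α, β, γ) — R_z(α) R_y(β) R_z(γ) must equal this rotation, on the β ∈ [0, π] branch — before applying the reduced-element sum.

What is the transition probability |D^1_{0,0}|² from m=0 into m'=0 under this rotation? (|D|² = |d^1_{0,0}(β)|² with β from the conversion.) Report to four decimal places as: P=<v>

Axis–angle → zyz. n̂ = (sinθₙcosφₙ, sinθₙsinφₙ, cosθₙ) = (+0.545069, +0.834506, -0.080616), ω = 1.1633.
R = I cosω + sinω [n̂]ₓ + (1−cosω) n̂n̂ᵀ gives
  R = [+0.575668, +0.348611, +0.739646; +0.200581, +0.816721, -0.541050; -0.792700, +0.459824, +0.400235]
β = atan2(√(R₁₃²+R₂₃²), R₃₃) = 1.159023; α = atan2(R₂₃, R₁₃) mod 2π = 5.651631; γ = atan2(R₃₂, −R₃₁) mod 2π = 0.525638
Split into d^1_{0,0}(β=1.1590) × two z-phases.
Half-angle: c=0.836730, s=0.547615. N=√(1·1·1·1)=1.000000
Admissible k: 0..1 (factorial args all ≥0)
  k=0: (−1)^0·1.0000/(1)·0.8367^2·0.5476^0 = +0.700118
  k=1: (−1)^1·1.0000/(1)·0.8367^0·0.5476^2 = -0.299882
d^1_{0,0}(1.1590) = +0.700118 -0.299882 = +0.400235
|D^1_{0,0}|² = |d^1_{0,0}(β)|² = (+0.400235)² = 0.160188 (the z-rotation phases have unit modulus)

P=0.1602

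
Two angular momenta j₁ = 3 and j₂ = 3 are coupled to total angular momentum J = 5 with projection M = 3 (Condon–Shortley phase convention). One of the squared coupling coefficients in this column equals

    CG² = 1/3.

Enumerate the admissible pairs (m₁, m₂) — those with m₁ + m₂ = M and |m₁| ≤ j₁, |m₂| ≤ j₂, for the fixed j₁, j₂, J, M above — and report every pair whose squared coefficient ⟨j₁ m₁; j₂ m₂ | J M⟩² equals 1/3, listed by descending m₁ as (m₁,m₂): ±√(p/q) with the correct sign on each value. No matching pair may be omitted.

Admissible pairs with m₁+m₂ = M = 3: (0,3), (1,2), (2,1), (3,0)
  (m₁,m₂)=(3,0): CG² = 1/3, CG = +√(1/3)   ← matches the target
  (m₁,m₂)=(2,1): CG² = 1/6, CG = +√(1/6)
  (m₁,m₂)=(1,2): CG² = 1/6, CG = −√(1/6)
  (m₁,m₂)=(0,3): CG² = 1/3, CG = −√(1/3)   ← matches the target
Pairs with CG² = 1/3: (3,0): +√(1/3); (0,3): −√(1/3)

(3,0): +√(1/3); (0,3): −√(1/3)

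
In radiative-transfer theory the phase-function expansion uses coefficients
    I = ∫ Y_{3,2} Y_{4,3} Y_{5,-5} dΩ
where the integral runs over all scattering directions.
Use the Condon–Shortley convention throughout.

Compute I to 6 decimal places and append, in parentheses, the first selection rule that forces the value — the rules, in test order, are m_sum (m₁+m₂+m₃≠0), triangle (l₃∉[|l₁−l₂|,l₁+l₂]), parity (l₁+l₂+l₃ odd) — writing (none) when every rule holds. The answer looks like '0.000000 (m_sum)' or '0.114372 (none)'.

Rules hold: Σm=0, L=12 even, 1≤5≤7.
N = 7·9·11 = 693
Δ = 2!·4!·6!/13! = 1/180180
Racah Σ t=0..2: t=0:+1/576 t=1:−1/144 t=2:+1/576 = -1/288
⇒ 3j(3 4 5; 0 0 0)² = 20/1001, sgn +1
Racah Σ t=1..1: t=1:−1/17280 = -1/17280
⇒ 3j(3 4 5; 2 3 -5)² = 35/858, sgn -1
4πI² = N·(3j₀)²·(3jₘ)² = 1050/1859
I = -1·√(0.56482/4π) = -0.21200691
No selection rule forces the value: the integral is nonzero (none).

-0.212007 (none)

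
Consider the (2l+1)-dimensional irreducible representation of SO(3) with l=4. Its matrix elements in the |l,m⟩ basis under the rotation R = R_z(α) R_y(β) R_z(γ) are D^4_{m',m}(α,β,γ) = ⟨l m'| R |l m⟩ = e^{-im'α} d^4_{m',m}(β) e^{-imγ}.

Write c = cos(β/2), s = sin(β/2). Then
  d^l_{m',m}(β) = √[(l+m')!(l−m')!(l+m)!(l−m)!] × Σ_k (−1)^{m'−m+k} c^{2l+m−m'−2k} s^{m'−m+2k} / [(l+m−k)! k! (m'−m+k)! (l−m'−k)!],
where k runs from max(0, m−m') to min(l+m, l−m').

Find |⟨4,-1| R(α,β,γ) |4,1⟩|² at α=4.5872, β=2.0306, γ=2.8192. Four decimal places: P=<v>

Split into d^4_{-1,1}(β=2.0306) × two z-phases.
Half-angle: c=0.527365, s=0.849639. N=√(6·120·120·6)=720.000000
k: max(0,(1)−(-1))=2 … min(4+(1),4−(-1))=5
  k=2: (−1)^0·720.0000/(72)·0.5274^6·0.8496^2 = +0.155288
  k=3: (−1)^1·720.0000/(24)·0.5274^4·0.8496^4 = -1.209216
  k=4: (−1)^2·720.0000/(48)·0.5274^2·0.8496^6 = +1.569351
  k=5: (−1)^3·720.0000/(720)·0.5274^0·0.8496^8 = -0.271566
d^4_{-1,1}(2.0306) = +0.155288 -1.209216 +1.569351 -0.271566 = +0.243856
|D^4_{-1,1}|² = |d^4_{-1,1}(β)|² = (+0.243856)² = 0.059466 (the z-rotation phases have unit modulus)

P=0.0595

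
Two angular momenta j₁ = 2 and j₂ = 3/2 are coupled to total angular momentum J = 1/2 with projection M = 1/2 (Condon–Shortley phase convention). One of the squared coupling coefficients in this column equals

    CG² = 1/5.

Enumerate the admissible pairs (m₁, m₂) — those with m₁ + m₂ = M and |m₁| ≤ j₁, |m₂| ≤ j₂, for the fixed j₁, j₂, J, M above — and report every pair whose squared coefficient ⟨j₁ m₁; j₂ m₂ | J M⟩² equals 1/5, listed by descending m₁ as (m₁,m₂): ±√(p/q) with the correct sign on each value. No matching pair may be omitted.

Admissible pairs with m₁+m₂ = M = 1/2: (-1,3/2), (0,1/2), (1,-1/2), (2,-3/2)
  (m₁,m₂)=(2,-3/2): CG² = 2/5, CG = +√(2/5)
  (m₁,m₂)=(1,-1/2): CG² = 3/10, CG = −√(3/10)
  (m₁,m₂)=(0,1/2): CG² = 1/5, CG = +√(1/5)   ← matches the target
  (m₁,m₂)=(-1,3/2): CG² = 1/10, CG = −√(1/10)
Pairs with CG² = 1/5: (0,1/2): +√(1/5)

(0,1/2): +√(1/5)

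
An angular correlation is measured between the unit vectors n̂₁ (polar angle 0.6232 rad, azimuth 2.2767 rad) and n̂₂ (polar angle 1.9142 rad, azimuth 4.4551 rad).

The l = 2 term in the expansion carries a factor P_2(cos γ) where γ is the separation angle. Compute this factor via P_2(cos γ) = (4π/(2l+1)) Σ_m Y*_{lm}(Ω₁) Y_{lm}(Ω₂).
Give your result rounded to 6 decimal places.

Summing Y*_{l m}(θ₁,φ₁)·Y_{l m}(θ₂,φ₂) over m ∈ [−2, 2]; prefactor 4π/(2·2+1) = 2.513274:
  [-2]  conj(Y_{2,-2})(Ω₁) = -0.02083 - 0.12992j ; Y_{2,-2}(Ω₂) = -0.29813 - 0.16856j ; Δ = -0.01569 + 0.04224j
  [-1]  conj(Y_{2,-1})(Ω₁) = -0.23751 + 0.27863j ; Y_{2,-1}(Ω₂) = 0.06232 - 0.23686j ; Δ = 0.05120 + 0.07362j
  [+0]  conj(Y_{2,0})(Ω₁) = 0.30849 + 0.00000j ; Y_{2,0}(Ω₂) = -0.20813 + 0.00000j ; Δ = -0.06421 + 0.00000j
  [+1]  conj(Y_{2,1})(Ω₁) = 0.23751 + 0.27863j ; Y_{2,1}(Ω₂) = -0.06232 - 0.23686j ; Δ = 0.05120 - 0.07362j
  [+2]  conj(Y_{2,2})(Ω₁) = -0.02083 + 0.12992j ; Y_{2,2}(Ω₂) = -0.29813 + 0.16856j ; Δ = -0.01569 - 0.04224j
Total Σ_m = 0.00681 + 0.00000j. Multiply by 2.513274: 0.01711 + 0.00000j. P_2(cos γ) = 0.017110

0.017110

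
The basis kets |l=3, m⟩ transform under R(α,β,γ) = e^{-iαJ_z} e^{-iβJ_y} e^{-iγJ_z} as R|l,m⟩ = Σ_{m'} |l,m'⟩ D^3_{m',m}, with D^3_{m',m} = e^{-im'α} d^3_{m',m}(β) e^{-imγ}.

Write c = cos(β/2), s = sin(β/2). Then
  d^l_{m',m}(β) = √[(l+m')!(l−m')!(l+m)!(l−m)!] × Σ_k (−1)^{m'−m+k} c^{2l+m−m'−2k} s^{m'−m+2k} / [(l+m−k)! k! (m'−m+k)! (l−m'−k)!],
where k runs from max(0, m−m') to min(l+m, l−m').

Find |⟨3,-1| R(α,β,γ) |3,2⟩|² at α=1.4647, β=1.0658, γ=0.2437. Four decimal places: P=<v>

D^3_{-1,2}(1.4647,1.0658,0.2437) = e^{-i·-1·1.4647}·d^3_{-1,2}(1.0658)·e^{-i·2·0.2437}. Compute d first:
c=cos(1.065800/2)=0.861337, s=sin(1.065800/2)=0.508033; N=√[2·24·120·1]=75.894664
k∈{3,4} keeps every argument non-negative
  k=3: (−1)^0·75.8947/(12)·0.8613^3·0.5080^3 = +0.529940
  k=4: (−1)^1·75.8947/(24)·0.8613^1·0.5080^5 = -0.092180
d^3_{-1,2}(1.0658) = +0.529940 -0.092180 = +0.437760
|D^3_{-1,2}|² = |d^3_{-1,2}(β)|² = (+0.437760)² = 0.191634 (the z-rotation phases have unit modulus)

P=0.1916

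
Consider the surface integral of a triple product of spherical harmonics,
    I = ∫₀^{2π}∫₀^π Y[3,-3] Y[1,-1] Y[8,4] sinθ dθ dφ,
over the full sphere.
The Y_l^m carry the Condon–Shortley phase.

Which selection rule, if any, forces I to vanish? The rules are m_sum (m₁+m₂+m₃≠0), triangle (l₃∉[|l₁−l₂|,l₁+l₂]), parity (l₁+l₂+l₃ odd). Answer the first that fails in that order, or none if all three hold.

Σmᵢ = 0  ✓
l₃∈[|l₁−l₂|,l₁+l₂]=[2,4] required, l₃=8 fails  ✗
Σlᵢ = 12 ⇒ even

triangle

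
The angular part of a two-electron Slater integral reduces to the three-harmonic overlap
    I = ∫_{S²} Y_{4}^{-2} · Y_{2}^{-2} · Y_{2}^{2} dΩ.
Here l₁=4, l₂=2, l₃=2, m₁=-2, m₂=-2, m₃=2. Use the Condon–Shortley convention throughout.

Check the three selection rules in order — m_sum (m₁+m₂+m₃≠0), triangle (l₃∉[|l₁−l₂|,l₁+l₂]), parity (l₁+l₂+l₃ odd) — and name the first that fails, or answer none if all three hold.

azimuthal sum: -2 − 2 + 2 = -2  ✗
2 ≤ 2 ≤ 6 (triangle on l)
L = 4 + 2 + 2 = 8 (even)

m_sum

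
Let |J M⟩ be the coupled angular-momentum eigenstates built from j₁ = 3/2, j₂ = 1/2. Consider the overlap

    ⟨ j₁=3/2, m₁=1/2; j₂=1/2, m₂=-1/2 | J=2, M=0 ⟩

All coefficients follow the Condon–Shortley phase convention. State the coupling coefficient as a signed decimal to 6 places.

triangle: 0!*3!*1!/5! = 6/120
(j±m)!: 2!*1!*0!*1!*2!*2! = 8
prefactor² = (2J+1)*Δ*N² = 2
  k=0: +1/(0!*0!*1!*0!*2!*1!) = 1/2
Σ = 1/2  ⇒  CG² = 2*(1/2)² = 1/2
CG = +√(1/2) = +0.707107

+√(1/2) = +0.707107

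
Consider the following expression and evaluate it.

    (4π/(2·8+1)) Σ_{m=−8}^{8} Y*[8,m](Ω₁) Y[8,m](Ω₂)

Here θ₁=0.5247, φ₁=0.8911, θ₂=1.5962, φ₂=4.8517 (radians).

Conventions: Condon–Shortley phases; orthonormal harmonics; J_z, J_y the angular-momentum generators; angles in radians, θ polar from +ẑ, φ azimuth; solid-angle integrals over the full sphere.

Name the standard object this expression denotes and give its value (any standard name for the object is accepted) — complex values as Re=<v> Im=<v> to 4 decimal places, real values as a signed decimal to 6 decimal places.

This sum is the spherical-harmonic addition theorem: it equals the Legendre polynomial P_l(cos γ) of the angle γ between the two directions.
Summing Y*_{l m}(θ₁,φ₁)·Y_{l m}(θ₂,φ₂) over m ∈ [−8, 8]; prefactor 4π/(2·8+1) = 0.739198:
  [-8]  conj(Y_{8,-8})(Ω₁) = 0.00136 + 0.00153j ; Y_{8,-8}(Ω₂) = 0.22653 - 0.46150j ; Δ = 0.00101 - 0.00028j
  [-7]  conj(Y_{8,-7})(Ω₁) = 0.01411 - 0.00064j ; Y_{8,-7}(Ω₂) = 0.04325 + 0.02931j ; Δ = 0.00063 + 0.00039j
  [-6]  conj(Y_{8,-6})(Ω₁) = 0.03608 - 0.04905j ; Y_{8,-6}(Ω₂) = 0.24947 - 0.27602j ; Δ = -0.00454 - 0.02220j
  [-5]  conj(Y_{8,-5})(Ω₁) = -0.04646 - 0.17686j ; Y_{8,-5}(Ω₂) = 0.03956 + 0.04730j ; Δ = 0.00653 - 0.00919j
  [-4]  conj(Y_{8,-4})(Ω₁) = -0.34961 - 0.15730j ; Y_{8,-4}(Ω₂) = 0.28194 - 0.17568j ; Δ = -0.12620 + 0.01707j
  [-3]  conj(Y_{8,-3})(Ω₁) = -0.45850 + 0.23192j ; Y_{8,-3}(Ω₂) = 0.02684 + 0.06043j ; Δ = -0.02632 - 0.02148j
  [-2]  conj(Y_{8,-2})(Ω₁) = -0.06087 + 0.28362j ; Y_{8,-2}(Ω₂) = 0.30333 - 0.08677j ; Δ = 0.00615 + 0.09131j
  [-1]  conj(Y_{8,-1})(Ω₁) = -0.16300 - 0.20169j ; Y_{8,-1}(Ω₂) = 0.00945 + 0.06738j ; Δ = 0.01205 - 0.01289j
  [+0]  conj(Y_{8,0})(Ω₁) = -0.39162 + 0.00000j ; Y_{8,0}(Ω₂) = 0.31068 + 0.00000j ; Δ = -0.12167 + 0.00000j
  [+1]  conj(Y_{8,1})(Ω₁) = 0.16300 - 0.20169j ; Y_{8,1}(Ω₂) = -0.00945 + 0.06738j ; Δ = 0.01205 + 0.01289j
  [+2]  conj(Y_{8,2})(Ω₁) = -0.06087 - 0.28362j ; Y_{8,2}(Ω₂) = 0.30333 + 0.08677j ; Δ = 0.00615 - 0.09131j
  [+3]  conj(Y_{8,3})(Ω₁) = 0.45850 + 0.23192j ; Y_{8,3}(Ω₂) = -0.02684 + 0.06043j ; Δ = -0.02632 + 0.02148j
  [+4]  conj(Y_{8,4})(Ω₁) = -0.34961 + 0.15730j ; Y_{8,4}(Ω₂) = 0.28194 + 0.17568j ; Δ = -0.12620 - 0.01707j
  [+5]  conj(Y_{8,5})(Ω₁) = 0.04646 - 0.17686j ; Y_{8,5}(Ω₂) = -0.03956 + 0.04730j ; Δ = 0.00653 + 0.00919j
  [+6]  conj(Y_{8,6})(Ω₁) = 0.03608 + 0.04905j ; Y_{8,6}(Ω₂) = 0.24947 + 0.27602j ; Δ = -0.00454 + 0.02220j
  [+7]  conj(Y_{8,7})(Ω₁) = -0.01411 - 0.00064j ; Y_{8,7}(Ω₂) = -0.04325 + 0.02931j ; Δ = 0.00063 - 0.00039j
  [+8]  conj(Y_{8,8})(Ω₁) = 0.00136 - 0.00153j ; Y_{8,8}(Ω₂) = 0.22653 + 0.46150j ; Δ = 0.00101 + 0.00028j
Total Σ_m = -0.38306 - 0.00000j. Multiply by 0.739198: -0.28316 - 0.00000j. P_8(cos γ) = -0.283157

Legendre polynomial (addition theorem), -0.283157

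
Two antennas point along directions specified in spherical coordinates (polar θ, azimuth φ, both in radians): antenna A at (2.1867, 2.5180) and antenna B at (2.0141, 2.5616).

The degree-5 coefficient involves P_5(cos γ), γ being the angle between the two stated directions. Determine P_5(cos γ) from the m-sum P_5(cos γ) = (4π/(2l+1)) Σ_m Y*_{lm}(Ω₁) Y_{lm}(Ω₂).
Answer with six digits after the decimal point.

Addition theorem: P_5(cos γ) = (4π/11) Σ_m Y*_{lm}(Ω₁) Y_{lm}(Ω₂), m = −5…5:
  m=-5: Y*=0.16813 + 0.00397j  Y=0.27108 - 0.06681j  product 0.04584 - 0.01015j
  m=-4: Y*=0.30027 + 0.22695j  Y=0.28549 - 0.30696j  product 0.15539 - 0.02738j
  m=-3: Y*=0.11139 + 0.36012j  Y=0.02816 - 0.16485j  product 0.06250 - 0.00822j
  m=-2: Y*=-0.00025 + 0.00074j  Y=0.10614 + 0.24368j  product -0.00021 + 0.00002j
  m=-1: Y*=0.28297 - 0.20355j  Y=0.20931 + 0.13713j  product 0.08714 - 0.00380j
  m=+0: Y*=0.09084 + 0.00000j  Y=-0.21339 + 0.00000j  product -0.01938 + 0.00000j
  m=+1: Y*=-0.28297 - 0.20355j  Y=-0.20931 + 0.13713j  product 0.08714 + 0.00380j
  m=+2: Y*=-0.00025 - 0.00074j  Y=0.10614 - 0.24368j  product -0.00021 - 0.00002j
  m=+3: Y*=-0.11139 + 0.36012j  Y=-0.02816 - 0.16485j  product 0.06250 + 0.00822j
  m=+4: Y*=0.30027 - 0.22695j  Y=0.28549 + 0.30696j  product 0.15539 + 0.02738j
  m=+5: Y*=-0.16813 + 0.00397j  Y=-0.27108 - 0.06681j  product 0.04584 + 0.01015j
Σ over m = 0.68195 - 0.00000j; ×(4π/11) → 0.77906 - 0.00000j. Real part: 0.779061

0.779061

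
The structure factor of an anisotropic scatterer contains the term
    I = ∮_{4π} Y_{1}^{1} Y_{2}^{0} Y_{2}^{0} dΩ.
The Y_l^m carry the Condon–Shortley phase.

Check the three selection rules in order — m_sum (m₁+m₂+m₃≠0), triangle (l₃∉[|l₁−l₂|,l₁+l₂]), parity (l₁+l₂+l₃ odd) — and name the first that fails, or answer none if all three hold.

m_sum

Σmᵢ = 1  ✗
l₃∈[|l₁−l₂|,l₁+l₂]=[1,3], have l₃=2
Σlᵢ = 5 ⇒ odd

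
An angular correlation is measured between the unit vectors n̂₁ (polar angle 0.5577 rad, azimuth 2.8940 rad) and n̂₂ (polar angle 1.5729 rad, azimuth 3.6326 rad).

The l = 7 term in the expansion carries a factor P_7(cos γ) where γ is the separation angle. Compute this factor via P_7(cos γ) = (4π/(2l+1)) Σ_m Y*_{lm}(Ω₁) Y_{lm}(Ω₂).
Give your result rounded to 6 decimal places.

-0.040401

Addition theorem: P_7(cos γ) = (4π/15) Σ_m Y*_{lm}(Ω₁) Y_{lm}(Ω₂), m = −7…7:
  m=-7: (0.000940, 0.005739) × (0.478365, -0.145599) = (0.001285, 0.002608)  (running Σ = (0.001285, 0.002608))
  m=-6: (0.002970, -0.034756) × (0.003861, 0.000765) = (0.000038, -0.000132)  (running Σ = (0.001323, 0.002476))
  m=-5: (-0.041606, 0.120354) × (-0.283776, -0.232572) = (0.039798, -0.024477)  (running Σ = (0.041121, -0.022001))
  m=-4: (0.170336, -0.259747) × (-0.001775, -0.004278) = (-0.001413, -0.000268)  (running Σ = (0.039707, -0.022269))
  m=-3: (-0.357545, 0.328297) × (-0.032396, 0.330280) = (-0.096847, -0.128725)  (running Σ = (-0.057139, -0.150994))
  m=-2: (0.324625, -0.175320) × (-0.002742, 0.004106) = (-0.000170, 0.001813)  (running Σ = (-0.057309, -0.149181))
  m=-1: (0.140688, -0.035563) × (0.281605, -0.150569) = (0.034264, -0.031198)  (running Σ = (-0.023046, -0.180379))
  m=0: (-0.424472, -0.000000) × (0.005027, 0.000000) = (-0.002134, -0.000000)  (running Σ = (-0.025180, -0.180379))
  m=1: (-0.140688, -0.035563) × (-0.281605, -0.150569) = (0.034264, 0.031198)  (running Σ = (0.009084, -0.149181))
  m=2: (0.324625, 0.175320) × (-0.002742, -0.004106) = (-0.000170, -0.001813)  (running Σ = (0.008914, -0.150994))
  m=3: (0.357545, 0.328297) × (0.032396, 0.330280) = (-0.096847, 0.128725)  (running Σ = (-0.087933, -0.022269))
  m=4: (0.170336, 0.259747) × (-0.001775, 0.004278) = (-0.001413, 0.000268)  (running Σ = (-0.089346, -0.022001))
  m=5: (0.041606, 0.120354) × (0.283776, -0.232572) = (0.039798, 0.024477)  (running Σ = (-0.049549, 0.002476))
  m=6: (0.002970, 0.034756) × (0.003861, -0.000765) = (0.000038, 0.000132)  (running Σ = (-0.049510, 0.002608))
  m=7: (-0.000940, 0.005739) × (-0.478365, -0.145599) = (0.001285, -0.002608)  (running Σ = (-0.048225, 0.000000))
Σ over m = (-0.048225, 0.000000); ×(4π/15) → (-0.040401, 0.000000). Real part: -0.040401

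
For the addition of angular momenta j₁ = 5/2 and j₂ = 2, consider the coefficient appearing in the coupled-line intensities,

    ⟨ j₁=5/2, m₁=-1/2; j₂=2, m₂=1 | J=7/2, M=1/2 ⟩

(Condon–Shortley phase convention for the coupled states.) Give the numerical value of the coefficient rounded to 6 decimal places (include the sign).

-0.557773

√[8·1!4!3!/9! · 2!3!3!1!4!3!] = √(1152/35)
  +(−1)^0/∏(0,1,3,3,1,0)! = 1/36  (running 1/36)
  +(−1)^1/∏(1,0,2,2,2,1)! = -1/8  (running -7/72)
⟨..|..⟩ = √(1152/35)·(-7/72) = -0.557773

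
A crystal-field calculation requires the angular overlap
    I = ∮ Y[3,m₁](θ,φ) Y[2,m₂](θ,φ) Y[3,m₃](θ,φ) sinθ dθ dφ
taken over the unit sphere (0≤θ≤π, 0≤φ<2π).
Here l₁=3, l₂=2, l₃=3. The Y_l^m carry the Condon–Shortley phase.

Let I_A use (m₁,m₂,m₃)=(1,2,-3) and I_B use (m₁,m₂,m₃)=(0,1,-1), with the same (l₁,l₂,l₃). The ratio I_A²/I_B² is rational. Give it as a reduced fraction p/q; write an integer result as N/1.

Same 3,2,3: normalisation and zero-m 3j drop out of the ratio.
A: Δ: 2! 4! 2! / 9! → 1/3780; sum: t=2:+1/96 = 1/96; 3j²(3 2 3; 1 2 -3) = Δ·Π!·Σ² = 1/42  (sign +1)
B: Δ: 2! 4! 2! / 9! → 1/3780; sum: t=1:−1/8 t=2:+1/12 = -1/24; 3j²(3 2 3; 0 1 -1) = Δ·Π!·Σ² = 1/210  (sign -1)
I_A²/I_B² = (1/42)/(1/210) = 5/1

5/1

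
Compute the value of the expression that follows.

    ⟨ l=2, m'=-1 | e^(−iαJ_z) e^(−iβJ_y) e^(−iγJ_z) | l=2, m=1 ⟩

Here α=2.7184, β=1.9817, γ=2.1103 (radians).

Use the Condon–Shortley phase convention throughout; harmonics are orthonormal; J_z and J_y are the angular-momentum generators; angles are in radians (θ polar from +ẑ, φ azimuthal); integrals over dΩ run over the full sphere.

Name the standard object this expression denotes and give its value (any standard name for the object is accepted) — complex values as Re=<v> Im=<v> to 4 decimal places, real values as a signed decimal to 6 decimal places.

Wigner D-matrix element, Re=0.1155 Im=0.0804

This is a Wigner D-matrix element — the rotation-matrix element ⟨l m'| R(α,β,γ) |l m⟩ in the angular-momentum basis.
Split into d^2_{-1,1}(β=1.9817) × two z-phases.
Half-angle: c=0.547979, s=0.836492. N=√(1·6·6·1)=6.000000
k∈{2,3} keeps every argument non-negative
  k=2: (−1)^0·6.0000/(2)·0.5480^2·0.8365^2 = +0.630337
  k=3: (−1)^1·6.0000/(6)·0.5480^0·0.8365^4 = -0.489607
d^2_{-1,1}(1.9817) = +0.630337 -0.489607 = +0.140730
D = (-0.911782+0.410674i)·(+0.140730)·(-0.513710-0.857964i) = +0.115502+0.080401i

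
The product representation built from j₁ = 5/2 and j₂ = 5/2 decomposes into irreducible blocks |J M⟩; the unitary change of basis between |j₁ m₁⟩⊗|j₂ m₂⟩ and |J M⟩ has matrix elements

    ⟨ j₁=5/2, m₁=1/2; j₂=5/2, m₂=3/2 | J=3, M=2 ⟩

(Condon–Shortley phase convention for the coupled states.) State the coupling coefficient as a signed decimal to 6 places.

−√(1/12) = -0.288675

√[7·2!3!3!/9! · 3!2!4!1!5!1!] = √(48)
  +(−1)^1/∏(1,1,1,3,2,0)! = -1/12  (running -1/12)
  +(−1)^2/∏(2,0,0,2,3,1)! = 1/24  (running -1/24)
⟨..|..⟩ = √(48)·(-1/24) = -0.288675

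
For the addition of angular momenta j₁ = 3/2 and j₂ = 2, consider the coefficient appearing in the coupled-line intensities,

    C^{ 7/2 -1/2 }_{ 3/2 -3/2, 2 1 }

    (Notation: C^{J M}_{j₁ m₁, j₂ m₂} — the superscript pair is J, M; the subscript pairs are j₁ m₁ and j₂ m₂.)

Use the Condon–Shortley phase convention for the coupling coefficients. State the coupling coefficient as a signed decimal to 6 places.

√[8·0!3!4!/8! · 0!3!3!1!3!4!] = √(5184/35)
  +(−1)^0/∏(0,0,3,3,0,1)! = 1/36  (running 1/36)
⟨..|..⟩ = √(5184/35)·(1/36) = +0.338062

+0.338062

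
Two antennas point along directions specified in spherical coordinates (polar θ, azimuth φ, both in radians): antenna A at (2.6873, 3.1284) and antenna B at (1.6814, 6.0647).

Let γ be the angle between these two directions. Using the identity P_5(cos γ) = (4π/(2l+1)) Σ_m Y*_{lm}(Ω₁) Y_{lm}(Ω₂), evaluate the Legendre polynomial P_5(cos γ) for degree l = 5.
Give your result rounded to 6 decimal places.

Expand P_5 via completeness: Σ_{m} conj(Y_{5,m}) at Ω₁ times Y_{5,m} at Ω₂ —
  m=-5: Y*=(-0.007536, 0.000498)  Y=(0.207207, 0.399596)  product (-0.001761, -0.002908)
  m=-4: Y*=(-0.048838, 0.002580)  Y=(-0.101457, -0.121226)  product (0.005268, 0.005659)
  m=-3: Y*=(-0.183061, 0.007249)  Y=(-0.239733, -0.184319)  product (0.045222, 0.032004)
  m=-2: Y*=(-0.416954, 0.011004)  Y=(0.161305, 0.075343)  product (-0.068086, -0.029640)
  m=-1: Y*=(-0.475968, 0.006280)  Y=(0.258721, 0.057444)  product (-0.123504, -0.025717)
  m=+0: Y*=(0.047042, -0.000000)  Y=(-0.182743, 0.000000)  product (-0.008597, 0.000000)
  m=+1: Y*=(0.475968, 0.006280)  Y=(-0.258721, 0.057444)  product (-0.123504, 0.025717)
  m=+2: Y*=(-0.416954, -0.011004)  Y=(0.161305, -0.075343)  product (-0.068086, 0.029640)
  m=+3: Y*=(0.183061, 0.007249)  Y=(0.239733, -0.184319)  product (0.045222, -0.032004)
  m=+4: Y*=(-0.048838, -0.002580)  Y=(-0.101457, 0.121226)  product (0.005268, -0.005659)
  m=+5: Y*=(0.007536, 0.000498)  Y=(-0.207207, 0.399596)  product (-0.001761, 0.002908)
Accumulated sum (-0.294317, -0.000000); after 4π/(2l+1) scaling, (-0.336227, -0.000000) ⇒ P_5 = -0.336227

-0.336227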